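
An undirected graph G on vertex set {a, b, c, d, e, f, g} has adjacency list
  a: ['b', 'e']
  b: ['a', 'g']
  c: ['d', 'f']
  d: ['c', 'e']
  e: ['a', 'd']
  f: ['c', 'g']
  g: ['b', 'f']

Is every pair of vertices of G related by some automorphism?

Yes

Every vertex has degree 2 and the graph is connected, so G is the 7-cycle C_7. C_7 has 7 rotations and 7 reflections, so Aut(C_7) ≅ D_7 of order 14. This group acts transitively on the 7 vertices.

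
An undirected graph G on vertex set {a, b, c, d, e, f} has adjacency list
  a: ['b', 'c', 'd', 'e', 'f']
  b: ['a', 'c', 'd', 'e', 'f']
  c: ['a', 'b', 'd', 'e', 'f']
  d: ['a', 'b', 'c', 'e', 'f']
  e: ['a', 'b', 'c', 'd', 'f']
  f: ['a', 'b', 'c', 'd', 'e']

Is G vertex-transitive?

Yes

Every vertex has degree 5, so G is the complete graph K_6. Any permutation of the 6 vertices preserves K_6, so Aut(K_6) = S_6 of order 6! = 720. Under this action every vertex can be carried to every other, so G is vertex-transitive.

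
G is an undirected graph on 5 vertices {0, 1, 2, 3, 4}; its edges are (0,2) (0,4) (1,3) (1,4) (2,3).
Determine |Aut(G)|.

10

Every vertex has degree 2 and the graph is connected, so G is the 5-cycle C_5. The automorphisms of the 5-cycle are exactly the symmetries of a regular 5-gon: the dihedral group D_5, |D_5| = 10.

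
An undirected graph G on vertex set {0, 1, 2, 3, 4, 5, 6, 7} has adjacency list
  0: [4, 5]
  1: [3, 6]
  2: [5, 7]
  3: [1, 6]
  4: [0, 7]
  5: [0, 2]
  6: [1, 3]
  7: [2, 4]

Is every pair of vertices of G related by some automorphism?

G has two connected components, {0, 2, 4, 5, 7} and {1, 3, 6}; each is 2-regular, so G = C_5 ⊔ C_3. The orbit of 0 under Aut(G) is {0, 2, 4, 5, 7}, which does not contain 1, so G is not vertex-transitive.

No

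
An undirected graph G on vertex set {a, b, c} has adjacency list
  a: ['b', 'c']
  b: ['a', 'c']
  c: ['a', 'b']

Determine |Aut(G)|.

Every vertex has degree 2, so G is the complete graph K_3. Every bijection on the vertex set is an automorphism of K_3; hence Aut(K_3) ≅ S_3, order 6.

6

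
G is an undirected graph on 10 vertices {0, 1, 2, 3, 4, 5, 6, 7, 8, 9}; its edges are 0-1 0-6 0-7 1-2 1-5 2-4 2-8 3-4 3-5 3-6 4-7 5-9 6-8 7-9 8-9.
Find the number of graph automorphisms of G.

G is 3-regular on 10 vertices with no triangles and no 4-cycles (girth 5): this is the Petersen graph. It is a classical fact that the Petersen graph has automorphism group S_5 (order 120), arising from its description as the Kneser graph K(5,2).

120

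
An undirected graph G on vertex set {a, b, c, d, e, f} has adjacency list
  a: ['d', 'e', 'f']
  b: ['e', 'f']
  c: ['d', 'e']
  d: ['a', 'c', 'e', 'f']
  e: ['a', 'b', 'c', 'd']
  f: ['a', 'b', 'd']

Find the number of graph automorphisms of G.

1

Degrees alone do not determine every vertex (e.g. a and f both have degree 3), but their neighbour-degree multisets differ: N(a) has degrees [3, 4, 4] while N(f) has degrees [2, 3, 4]. Repeating this refinement separates all vertices, so the only automorphism is the identity.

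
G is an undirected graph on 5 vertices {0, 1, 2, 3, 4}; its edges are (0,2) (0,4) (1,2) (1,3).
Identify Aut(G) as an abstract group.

C_2

The degree sequence is [2, 2, 2, 1, 1]; the two degree-1 vertices 3 and 4 are the ends of a path, so G = P_5. The only nontrivial automorphism of a path is the end-to-end reflection, so Aut(G) ≅ Z_2.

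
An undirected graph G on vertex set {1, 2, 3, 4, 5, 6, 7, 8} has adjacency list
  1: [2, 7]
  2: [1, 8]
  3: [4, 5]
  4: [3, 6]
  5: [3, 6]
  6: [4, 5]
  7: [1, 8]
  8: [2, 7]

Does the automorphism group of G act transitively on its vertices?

Yes

G has two connected components, {3, 4, 5, 6} and {1, 2, 7, 8}; each is 2-regular, so G = C_4 ⊔ C_4. Aut of a disjoint union of two copies of C_4 is the wreath product D_4 ≀ Z_2, of order 2·8² = 128. This group acts transitively on the 8 vertices.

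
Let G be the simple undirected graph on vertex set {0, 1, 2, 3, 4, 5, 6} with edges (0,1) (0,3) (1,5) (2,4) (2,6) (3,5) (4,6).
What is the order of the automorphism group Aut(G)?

48

G has two connected components, {0, 1, 3, 5} and {2, 4, 6}; each is 2-regular, so G = C_4 ⊔ C_3. The components are non-isomorphic (different sizes), so Aut(G) = Aut(C_4) × Aut(C_3) = D_4 × D_3 of order 8·6 = 48.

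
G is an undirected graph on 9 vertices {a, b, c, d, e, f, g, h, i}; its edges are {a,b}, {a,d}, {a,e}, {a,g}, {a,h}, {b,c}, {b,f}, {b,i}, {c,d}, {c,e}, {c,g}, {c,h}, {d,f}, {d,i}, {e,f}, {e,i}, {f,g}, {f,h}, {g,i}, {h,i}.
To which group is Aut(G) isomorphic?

S_5 × S_4

The vertices split by degree into {a, c, f, i} (degree 5) and {b, d, e, g, h} (degree 4); every edge runs between the two parts, so G is the complete bipartite graph K_{4,5}. The parts have unequal sizes, so no automorphism swaps them; each part is permuted independently, giving S_5 × S_4 of order 5!·4! = 2880.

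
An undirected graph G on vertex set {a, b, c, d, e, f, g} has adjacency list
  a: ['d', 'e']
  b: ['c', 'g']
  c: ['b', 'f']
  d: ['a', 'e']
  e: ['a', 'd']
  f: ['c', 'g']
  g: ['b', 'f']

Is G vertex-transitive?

No

G has two connected components, {b, c, f, g} and {a, d, e}; each is 2-regular, so G = C_4 ⊔ C_3. The orbit of a under Aut(G) is {a, d, e}, which does not contain b, so G is not vertex-transitive.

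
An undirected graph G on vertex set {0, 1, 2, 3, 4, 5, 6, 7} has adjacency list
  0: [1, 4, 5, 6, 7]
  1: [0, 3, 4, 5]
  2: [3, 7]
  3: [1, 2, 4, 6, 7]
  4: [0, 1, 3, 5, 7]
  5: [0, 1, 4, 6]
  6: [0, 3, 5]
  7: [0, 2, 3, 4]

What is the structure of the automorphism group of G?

the trivial group

Degrees alone do not determine every vertex (e.g. 0 and 3 both have degree 5), but their neighbour-degree multisets differ: N(0) has degrees [3, 4, 4, 4, 5] while N(3) has degrees [2, 3, 4, 4, 5]. Repeating this refinement separates all vertices, so the only automorphism is the identity.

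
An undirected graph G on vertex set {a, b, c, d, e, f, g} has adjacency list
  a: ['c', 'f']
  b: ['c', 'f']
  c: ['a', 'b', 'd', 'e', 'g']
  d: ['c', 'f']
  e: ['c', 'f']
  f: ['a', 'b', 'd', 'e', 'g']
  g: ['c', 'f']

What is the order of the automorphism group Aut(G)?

240

The vertices split by degree into {c, f} (degree 5) and {a, b, d, e, g} (degree 2); every edge runs between the two parts, so G is the complete bipartite graph K_{2,5}. The parts have unequal sizes, so no automorphism swaps them; each part is permuted independently, giving S_2 × S_5 of order 2!·5! = 240.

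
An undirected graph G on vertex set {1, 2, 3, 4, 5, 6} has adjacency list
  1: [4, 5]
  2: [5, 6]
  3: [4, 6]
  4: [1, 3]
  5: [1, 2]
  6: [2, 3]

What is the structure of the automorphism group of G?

Every vertex has degree 2 and the graph is connected, so G is the 6-cycle C_6. The automorphisms of the 6-cycle are exactly the symmetries of a regular 6-gon: the dihedral group D_6, |D_6| = 12.

D_6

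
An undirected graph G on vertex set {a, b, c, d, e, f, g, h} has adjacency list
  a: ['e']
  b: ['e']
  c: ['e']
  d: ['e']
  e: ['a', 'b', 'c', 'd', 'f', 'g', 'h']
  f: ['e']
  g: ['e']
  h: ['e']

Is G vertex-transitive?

Vertex e is the only vertex of degree 7, so every automorphism fixes it; G is not vertex-transitive.

No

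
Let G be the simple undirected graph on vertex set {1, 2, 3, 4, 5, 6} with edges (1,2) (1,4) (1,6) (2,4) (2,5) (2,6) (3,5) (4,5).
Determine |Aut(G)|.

1

Degrees alone do not determine every vertex (e.g. 1 and 4 both have degree 3), but their neighbour-degree multisets differ: N(1) has degrees [2, 3, 4] while N(4) has degrees [3, 3, 4]. Repeating this refinement separates all vertices, so the only automorphism is the identity.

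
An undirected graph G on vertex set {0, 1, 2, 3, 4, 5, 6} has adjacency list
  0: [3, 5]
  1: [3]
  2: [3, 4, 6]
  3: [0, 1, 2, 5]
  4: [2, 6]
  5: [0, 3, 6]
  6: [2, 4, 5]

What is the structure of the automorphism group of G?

the trivial group

The degree sequence is [2, 1, 3, 4, 2, 3, 3]. Checking the degree-preserving permutations of the vertex set shows that none except the identity preserves every edge, so Aut(G) is trivial.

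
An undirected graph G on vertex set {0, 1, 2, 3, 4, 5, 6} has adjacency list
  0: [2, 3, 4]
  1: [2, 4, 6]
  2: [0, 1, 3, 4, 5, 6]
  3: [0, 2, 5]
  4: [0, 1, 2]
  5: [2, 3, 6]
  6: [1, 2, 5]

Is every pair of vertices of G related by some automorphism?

No

Vertex 2 is the only vertex of degree 6, so every automorphism fixes it; G is not vertex-transitive.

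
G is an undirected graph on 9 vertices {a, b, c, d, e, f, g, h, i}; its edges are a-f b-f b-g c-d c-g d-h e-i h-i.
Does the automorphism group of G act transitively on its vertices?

No

Automorphisms preserve degree, but G has vertices of degree 1 and vertices of degree 2; no automorphism maps one to the other, so G is not vertex-transitive.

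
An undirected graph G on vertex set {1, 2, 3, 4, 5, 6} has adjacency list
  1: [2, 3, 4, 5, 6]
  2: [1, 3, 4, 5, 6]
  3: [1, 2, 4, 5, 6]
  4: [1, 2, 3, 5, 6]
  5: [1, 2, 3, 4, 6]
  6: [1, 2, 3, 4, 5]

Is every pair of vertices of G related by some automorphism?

Yes

Every vertex has degree 5, so G is the complete graph K_6. Every bijection on the vertex set is an automorphism of K_6; hence Aut(K_6) ≅ S_6, order 720. Under this action every vertex can be carried to every other, so G is vertex-transitive.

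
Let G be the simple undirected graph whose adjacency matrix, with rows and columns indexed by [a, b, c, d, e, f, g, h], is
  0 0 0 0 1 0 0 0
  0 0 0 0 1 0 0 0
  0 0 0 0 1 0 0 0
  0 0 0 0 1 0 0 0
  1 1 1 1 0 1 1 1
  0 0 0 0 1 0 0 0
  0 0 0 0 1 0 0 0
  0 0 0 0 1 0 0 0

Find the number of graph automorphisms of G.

Vertex e has degree 7 and every other vertex has degree 1, so G is the star K_{1,7} with centre e. The 7 leaves are pairwise interchangeable while the centre is fixed, giving Aut(G) = S_7.

5040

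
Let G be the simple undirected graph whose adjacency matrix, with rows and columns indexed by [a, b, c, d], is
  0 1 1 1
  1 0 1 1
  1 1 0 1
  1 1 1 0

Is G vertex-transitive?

Every vertex has degree 3, so G is the complete graph K_4. Every bijection on the vertex set is an automorphism of K_4; hence Aut(K_4) ≅ S_4, order 24. Under this action every vertex can be carried to every other, so G is vertex-transitive.

Yes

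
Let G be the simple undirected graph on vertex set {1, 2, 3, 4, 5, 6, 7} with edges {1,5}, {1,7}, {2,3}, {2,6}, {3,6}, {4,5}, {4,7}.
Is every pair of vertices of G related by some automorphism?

No

G has two connected components, {1, 4, 5, 7} and {2, 3, 6}; each is 2-regular, so G = C_4 ⊔ C_3. The orbit of 1 under Aut(G) is {1, 4, 5, 7}, which does not contain 2, so G is not vertex-transitive.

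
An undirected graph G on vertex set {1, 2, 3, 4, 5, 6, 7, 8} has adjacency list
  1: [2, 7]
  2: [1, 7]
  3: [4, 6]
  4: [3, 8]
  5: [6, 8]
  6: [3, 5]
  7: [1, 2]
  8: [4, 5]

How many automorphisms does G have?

G has two connected components, {3, 4, 5, 6, 8} and {1, 2, 7}; each is 2-regular, so G = C_5 ⊔ C_3. The components are non-isomorphic (different sizes), so Aut(G) = Aut(C_5) × Aut(C_3) = D_5 × D_3 of order 10·6 = 60.

60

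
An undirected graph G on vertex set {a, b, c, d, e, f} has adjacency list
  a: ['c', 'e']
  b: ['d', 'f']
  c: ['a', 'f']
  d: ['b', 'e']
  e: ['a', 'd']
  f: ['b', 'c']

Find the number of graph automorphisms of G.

12

G is 2-regular and connected on 6 vertices, i.e. the cycle C_6. The automorphisms of the 6-cycle are exactly the symmetries of a regular 6-gon: the dihedral group D_6, |D_6| = 12.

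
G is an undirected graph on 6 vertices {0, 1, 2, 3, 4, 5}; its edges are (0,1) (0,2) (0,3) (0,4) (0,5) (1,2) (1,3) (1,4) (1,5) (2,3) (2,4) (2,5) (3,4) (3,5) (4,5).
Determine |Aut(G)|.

720

Every vertex has degree 5, so G is the complete graph K_6. Any permutation of the 6 vertices preserves K_6, so Aut(K_6) = S_6 of order 6! = 720.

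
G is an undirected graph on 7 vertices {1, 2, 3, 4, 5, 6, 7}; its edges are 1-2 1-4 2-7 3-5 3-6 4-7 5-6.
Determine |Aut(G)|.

G has two connected components, {1, 2, 4, 7} and {3, 5, 6}; each is 2-regular, so G = C_4 ⊔ C_3. The components are non-isomorphic (different sizes), so Aut(G) = Aut(C_3) × Aut(C_4) = D_3 × D_4 of order 6·8 = 48.

48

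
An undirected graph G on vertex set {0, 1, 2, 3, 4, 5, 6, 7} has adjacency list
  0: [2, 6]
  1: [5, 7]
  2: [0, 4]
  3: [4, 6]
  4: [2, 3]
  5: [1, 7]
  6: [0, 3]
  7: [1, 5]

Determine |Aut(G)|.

G has two connected components, {0, 2, 3, 4, 6} and {1, 5, 7}; each is 2-regular, so G = C_5 ⊔ C_3. No automorphism exchanges components of different sizes, hence Aut(G) is the direct product D_5 × D_3, order 60.

60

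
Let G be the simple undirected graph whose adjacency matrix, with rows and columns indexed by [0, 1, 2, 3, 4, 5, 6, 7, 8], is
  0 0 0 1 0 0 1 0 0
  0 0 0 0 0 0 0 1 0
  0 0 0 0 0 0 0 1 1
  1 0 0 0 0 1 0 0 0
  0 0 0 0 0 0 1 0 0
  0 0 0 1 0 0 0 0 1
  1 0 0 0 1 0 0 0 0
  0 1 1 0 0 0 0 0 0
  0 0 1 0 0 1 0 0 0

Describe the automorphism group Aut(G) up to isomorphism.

The degree sequence is [2, 1, 2, 2, 1, 2, 2, 2, 2]; the two degree-1 vertices 1 and 4 are the ends of a path, so G = P_9. A path has exactly one nontrivial symmetry — reversal — giving Aut(G) of order 2.

C_2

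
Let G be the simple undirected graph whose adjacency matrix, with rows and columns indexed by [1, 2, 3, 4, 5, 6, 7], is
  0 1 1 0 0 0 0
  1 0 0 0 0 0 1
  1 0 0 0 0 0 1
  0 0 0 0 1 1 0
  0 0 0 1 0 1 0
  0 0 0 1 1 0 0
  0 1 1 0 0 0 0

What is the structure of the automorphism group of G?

D_4 × D_3

G has two connected components, {1, 2, 3, 7} and {4, 5, 6}; each is 2-regular, so G = C_4 ⊔ C_3. No automorphism exchanges components of different sizes, hence Aut(G) is the direct product D_4 × D_3, order 48.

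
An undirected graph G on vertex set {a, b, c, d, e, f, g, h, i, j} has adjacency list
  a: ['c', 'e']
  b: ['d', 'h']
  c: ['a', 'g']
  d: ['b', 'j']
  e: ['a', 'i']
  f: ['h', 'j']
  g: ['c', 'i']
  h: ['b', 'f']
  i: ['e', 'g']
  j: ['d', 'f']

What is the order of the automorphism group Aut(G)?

G has two connected components, {a, c, e, g, i} and {b, d, f, h, j}; each is 2-regular, so G = C_5 ⊔ C_5. Aut of a disjoint union of two copies of C_5 is the wreath product D_5 ≀ Z_2, of order 2·10² = 200.

200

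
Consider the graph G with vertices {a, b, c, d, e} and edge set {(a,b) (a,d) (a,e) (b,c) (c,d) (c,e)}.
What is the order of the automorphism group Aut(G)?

12

The vertices split by degree into {a, c} (degree 3) and {b, d, e} (degree 2); every edge runs between the two parts, so G is the complete bipartite graph K_{2,3}. Automorphisms preserve the bipartition setwise (since the parts differ in size) and act as S_3 × S_2 within it; |Aut| = 12.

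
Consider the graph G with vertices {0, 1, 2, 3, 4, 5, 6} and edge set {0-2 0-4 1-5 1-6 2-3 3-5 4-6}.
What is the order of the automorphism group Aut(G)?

14

Every vertex has degree 2 and the graph is connected, so G is the 7-cycle C_7. The automorphisms of the 7-cycle are exactly the symmetries of a regular 7-gon: the dihedral group D_7, |D_7| = 14.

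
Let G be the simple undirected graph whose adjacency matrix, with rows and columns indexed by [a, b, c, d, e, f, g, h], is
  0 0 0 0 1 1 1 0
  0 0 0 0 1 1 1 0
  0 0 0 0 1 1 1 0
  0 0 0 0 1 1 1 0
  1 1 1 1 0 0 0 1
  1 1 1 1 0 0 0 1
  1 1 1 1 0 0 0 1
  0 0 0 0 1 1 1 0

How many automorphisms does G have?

The vertices split by degree into {e, f, g} (degree 5) and {a, b, c, d, h} (degree 3); every edge runs between the two parts, so G is the complete bipartite graph K_{3,5}. Automorphisms preserve the bipartition setwise (since the parts differ in size) and act as S_3 × S_5 within it; |Aut| = 720.

720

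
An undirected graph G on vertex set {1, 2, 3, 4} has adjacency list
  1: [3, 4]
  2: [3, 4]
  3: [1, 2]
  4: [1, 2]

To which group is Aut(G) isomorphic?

the hyperoctahedral group B_2

G is 2-regular and bipartite on 2^2 = 4 vertices with girth 4; it is the hypercube graph Q_2. The symmetry group of the 2-cube is the hyperoctahedral group B_2 = Z_2 ≀ S_2, of order 2^2·2! = 8.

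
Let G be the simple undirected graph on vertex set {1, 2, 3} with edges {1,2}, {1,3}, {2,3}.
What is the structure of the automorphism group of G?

the symmetric group on 3 letters

Every vertex has degree 2, so G is the complete graph K_3. Any permutation of the 3 vertices preserves K_3, so Aut(K_3) = S_3 of order 3! = 6.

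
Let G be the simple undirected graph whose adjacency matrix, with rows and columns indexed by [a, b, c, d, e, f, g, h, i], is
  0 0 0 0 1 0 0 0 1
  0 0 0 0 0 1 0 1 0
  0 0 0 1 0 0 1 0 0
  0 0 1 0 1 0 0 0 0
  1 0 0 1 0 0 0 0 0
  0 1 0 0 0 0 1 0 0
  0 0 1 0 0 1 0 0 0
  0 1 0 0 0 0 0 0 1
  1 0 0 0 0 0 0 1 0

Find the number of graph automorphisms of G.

18

G is 2-regular and connected on 9 vertices, i.e. the cycle C_9. C_9 has 9 rotations and 9 reflections, so Aut(C_9) ≅ D_9 of order 18.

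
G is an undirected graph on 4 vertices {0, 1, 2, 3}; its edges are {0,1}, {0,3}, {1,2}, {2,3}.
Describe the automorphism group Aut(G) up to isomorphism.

D_4

G is 2-regular and bipartite on 2^2 = 4 vertices with girth 4; it is the hypercube graph Q_2. Aut(Q_2) consists of the signed permutations of the 2 coordinate axes: 2! permutations times 2^2 sign flips, so |Aut| = 2^2·2! = 8.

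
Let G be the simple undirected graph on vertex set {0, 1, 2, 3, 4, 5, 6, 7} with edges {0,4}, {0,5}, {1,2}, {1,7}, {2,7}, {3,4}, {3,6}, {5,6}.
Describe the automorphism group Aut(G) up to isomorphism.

G has two connected components, {0, 3, 4, 5, 6} and {1, 2, 7}; each is 2-regular, so G = C_5 ⊔ C_3. No automorphism exchanges components of different sizes, hence Aut(G) is the direct product D_3 × D_5, order 60.

D_3 × D_5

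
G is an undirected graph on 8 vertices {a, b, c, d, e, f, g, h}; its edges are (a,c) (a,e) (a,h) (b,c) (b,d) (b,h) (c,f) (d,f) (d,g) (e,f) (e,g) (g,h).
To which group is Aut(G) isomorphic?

the hyperoctahedral group B_3

G is 3-regular and bipartite on 2^3 = 8 vertices with girth 4; it is the hypercube graph Q_3. The symmetry group of the 3-cube is the hyperoctahedral group B_3 = Z_2 ≀ S_3, of order 2^3·3! = 48.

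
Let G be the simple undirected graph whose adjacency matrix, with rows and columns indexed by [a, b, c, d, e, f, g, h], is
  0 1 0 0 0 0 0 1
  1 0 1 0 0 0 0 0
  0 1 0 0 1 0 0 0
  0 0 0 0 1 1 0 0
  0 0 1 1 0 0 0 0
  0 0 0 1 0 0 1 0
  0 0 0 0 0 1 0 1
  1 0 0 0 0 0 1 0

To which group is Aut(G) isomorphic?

Every vertex has degree 2 and the graph is connected, so G is the 8-cycle C_8. C_8 has 8 rotations and 8 reflections, so Aut(C_8) ≅ D_8 of order 16.

the dihedral group of order 16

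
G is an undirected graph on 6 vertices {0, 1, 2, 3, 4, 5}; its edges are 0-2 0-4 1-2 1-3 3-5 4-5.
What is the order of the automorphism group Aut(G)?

G is 2-regular and connected on 6 vertices, i.e. the cycle C_6. The automorphisms of the 6-cycle are exactly the symmetries of a regular 6-gon: the dihedral group D_6, |D_6| = 12.

12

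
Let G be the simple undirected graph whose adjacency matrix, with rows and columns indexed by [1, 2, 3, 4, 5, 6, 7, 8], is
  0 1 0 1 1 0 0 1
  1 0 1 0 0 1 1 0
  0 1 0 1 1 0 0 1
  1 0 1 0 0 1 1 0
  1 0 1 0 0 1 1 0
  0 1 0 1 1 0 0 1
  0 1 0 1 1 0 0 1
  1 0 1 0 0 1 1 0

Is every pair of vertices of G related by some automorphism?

G is 4-regular and bipartite with parts {2, 4, 5, 8} and {1, 3, 6, 7} (each part is independent and every cross-pair is an edge), so G = K_{4,4}. Aut(K_{4,4}) is the wreath product S_4 ≀ Z_2: permute within each part, then optionally swap the parts; |Aut| = 2·(4!)² = 1152. Under this action every vertex can be carried to every other, so G is vertex-transitive.

Yes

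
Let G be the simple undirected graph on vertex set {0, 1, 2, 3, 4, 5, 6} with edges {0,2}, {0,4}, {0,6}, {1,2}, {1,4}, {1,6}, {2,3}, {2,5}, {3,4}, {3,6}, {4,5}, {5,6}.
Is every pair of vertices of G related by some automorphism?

No

Automorphisms preserve degree, but G has vertices of degree 3 and vertices of degree 4; no automorphism maps one to the other, so G is not vertex-transitive.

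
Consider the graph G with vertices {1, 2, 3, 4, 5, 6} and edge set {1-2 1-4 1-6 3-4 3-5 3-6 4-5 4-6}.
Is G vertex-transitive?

No

Vertex 2 is the only vertex of degree 1, so every automorphism fixes it; G is not vertex-transitive.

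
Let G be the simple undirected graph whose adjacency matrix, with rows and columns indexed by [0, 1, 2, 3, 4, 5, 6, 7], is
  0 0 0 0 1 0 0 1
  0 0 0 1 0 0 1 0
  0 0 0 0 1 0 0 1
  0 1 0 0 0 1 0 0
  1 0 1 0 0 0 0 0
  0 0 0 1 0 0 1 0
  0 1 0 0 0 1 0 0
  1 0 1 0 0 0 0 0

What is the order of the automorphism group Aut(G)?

G has two connected components, {0, 2, 4, 7} and {1, 3, 5, 6}; each is 2-regular, so G = C_4 ⊔ C_4. Aut of a disjoint union of two copies of C_4 is the wreath product D_4 ≀ Z_2, of order 2·8² = 128.

128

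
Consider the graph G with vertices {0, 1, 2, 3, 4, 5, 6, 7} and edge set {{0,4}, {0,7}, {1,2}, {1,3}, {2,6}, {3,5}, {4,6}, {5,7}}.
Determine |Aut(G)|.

Every vertex has degree 2 and the graph is connected, so G is the 8-cycle C_8. The automorphisms of the 8-cycle are exactly the symmetries of a regular 8-gon: the dihedral group D_8, |D_8| = 16.

16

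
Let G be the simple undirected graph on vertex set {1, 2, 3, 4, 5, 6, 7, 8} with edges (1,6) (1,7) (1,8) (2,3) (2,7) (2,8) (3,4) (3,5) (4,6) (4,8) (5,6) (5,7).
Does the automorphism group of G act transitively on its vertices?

G is 3-regular and bipartite on 2^3 = 8 vertices with girth 4; it is the hypercube graph Q_3. Aut(Q_3) consists of the signed permutations of the 3 coordinate axes: 3! permutations times 2^3 sign flips, so |Aut| = 2^3·3! = 48. This group acts transitively on the 8 vertices.

Yes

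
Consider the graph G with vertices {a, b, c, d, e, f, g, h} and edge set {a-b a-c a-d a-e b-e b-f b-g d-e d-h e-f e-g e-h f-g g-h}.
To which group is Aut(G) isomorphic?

The degree sequence is [4, 4, 1, 3, 6, 3, 4, 3]. Checking the degree-preserving permutations of the vertex set shows that none except the identity preserves every edge, so Aut(G) is trivial.

1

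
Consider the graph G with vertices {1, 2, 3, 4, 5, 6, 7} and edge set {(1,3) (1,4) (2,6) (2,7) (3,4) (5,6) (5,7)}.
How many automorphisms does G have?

G has two connected components, {2, 5, 6, 7} and {1, 3, 4}; each is 2-regular, so G = C_4 ⊔ C_3. The components are non-isomorphic (different sizes), so Aut(G) = Aut(C_4) × Aut(C_3) = D_4 × D_3 of order 8·6 = 48.

48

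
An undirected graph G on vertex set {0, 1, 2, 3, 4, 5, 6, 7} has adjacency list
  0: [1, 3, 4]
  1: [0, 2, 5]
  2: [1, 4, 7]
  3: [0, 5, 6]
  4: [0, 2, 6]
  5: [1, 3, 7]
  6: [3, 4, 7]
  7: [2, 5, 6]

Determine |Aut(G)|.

G is 3-regular and bipartite on 2^3 = 8 vertices with girth 4; it is the hypercube graph Q_3. The symmetry group of the 3-cube is the hyperoctahedral group B_3 = Z_2 ≀ S_3, of order 2^3·3! = 48.

48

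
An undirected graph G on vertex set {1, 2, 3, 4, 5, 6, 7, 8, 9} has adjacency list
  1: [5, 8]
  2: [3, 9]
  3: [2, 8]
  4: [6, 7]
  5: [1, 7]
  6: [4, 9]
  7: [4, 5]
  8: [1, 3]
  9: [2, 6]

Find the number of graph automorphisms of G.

Every vertex has degree 2 and the graph is connected, so G is the 9-cycle C_9. The automorphisms of the 9-cycle are exactly the symmetries of a regular 9-gon: the dihedral group D_9, |D_9| = 18.

18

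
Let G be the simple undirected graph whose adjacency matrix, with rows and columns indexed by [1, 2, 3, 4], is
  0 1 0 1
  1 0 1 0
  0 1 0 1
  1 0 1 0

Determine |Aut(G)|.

8

Every vertex has degree 2 and the graph is connected, so G is the 4-cycle C_4. C_4 has 4 rotations and 4 reflections, so Aut(C_4) ≅ D_4 of order 8.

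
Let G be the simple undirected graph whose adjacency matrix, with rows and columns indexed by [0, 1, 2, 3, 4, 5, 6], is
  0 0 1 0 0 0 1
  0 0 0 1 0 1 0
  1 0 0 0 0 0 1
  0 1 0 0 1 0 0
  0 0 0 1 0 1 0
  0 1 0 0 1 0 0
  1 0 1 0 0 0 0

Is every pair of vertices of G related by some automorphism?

No

G has two connected components, {1, 3, 4, 5} and {0, 2, 6}; each is 2-regular, so G = C_4 ⊔ C_3. The orbit of 0 under Aut(G) is {0, 2, 6}, which does not contain 1, so G is not vertex-transitive.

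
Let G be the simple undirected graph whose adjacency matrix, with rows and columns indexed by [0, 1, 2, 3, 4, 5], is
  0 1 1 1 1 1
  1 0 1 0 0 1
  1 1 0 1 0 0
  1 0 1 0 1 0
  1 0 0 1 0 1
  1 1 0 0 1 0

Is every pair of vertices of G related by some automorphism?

Vertex 0 is the only vertex of degree 5, so every automorphism fixes it; G is not vertex-transitive.

No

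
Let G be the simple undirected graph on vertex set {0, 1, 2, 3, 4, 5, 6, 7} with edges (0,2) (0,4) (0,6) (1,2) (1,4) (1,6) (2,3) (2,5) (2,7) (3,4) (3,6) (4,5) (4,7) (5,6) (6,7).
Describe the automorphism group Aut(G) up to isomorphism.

The vertices split by degree into {2, 4, 6} (degree 5) and {0, 1, 3, 5, 7} (degree 3); every edge runs between the two parts, so G is the complete bipartite graph K_{3,5}. The parts have unequal sizes, so no automorphism swaps them; each part is permuted independently, giving S_3 × S_5 of order 3!·5! = 720.

S_3 × S_5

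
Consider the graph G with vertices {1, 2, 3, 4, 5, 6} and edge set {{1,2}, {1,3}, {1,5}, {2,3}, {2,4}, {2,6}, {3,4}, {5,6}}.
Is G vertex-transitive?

Vertex 2 is the only vertex of degree 4, so every automorphism fixes it; G is not vertex-transitive.

No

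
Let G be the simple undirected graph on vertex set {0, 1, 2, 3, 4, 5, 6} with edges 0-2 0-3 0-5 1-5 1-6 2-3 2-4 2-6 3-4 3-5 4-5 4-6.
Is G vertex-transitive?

Vertex 1 is the only vertex of degree 2, so every automorphism fixes it; G is not vertex-transitive.

No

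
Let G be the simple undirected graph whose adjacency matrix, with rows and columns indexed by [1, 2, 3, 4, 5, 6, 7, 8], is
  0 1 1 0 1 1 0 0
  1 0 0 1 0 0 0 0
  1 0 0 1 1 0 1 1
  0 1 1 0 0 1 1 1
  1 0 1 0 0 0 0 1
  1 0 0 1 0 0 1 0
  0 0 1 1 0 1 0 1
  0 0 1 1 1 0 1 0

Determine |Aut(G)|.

The degree sequence is [4, 2, 5, 5, 3, 3, 4, 4]. Checking the degree-preserving permutations of the vertex set shows that none except the identity preserves every edge, so Aut(G) is trivial.

1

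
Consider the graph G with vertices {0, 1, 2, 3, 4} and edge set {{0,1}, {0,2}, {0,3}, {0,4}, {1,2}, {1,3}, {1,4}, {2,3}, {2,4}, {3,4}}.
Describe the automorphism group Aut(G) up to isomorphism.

All 5 vertices are pairwise adjacent: G = K_5. Every bijection on the vertex set is an automorphism of K_5; hence Aut(K_5) ≅ S_5, order 120.

the symmetric group on 5 letters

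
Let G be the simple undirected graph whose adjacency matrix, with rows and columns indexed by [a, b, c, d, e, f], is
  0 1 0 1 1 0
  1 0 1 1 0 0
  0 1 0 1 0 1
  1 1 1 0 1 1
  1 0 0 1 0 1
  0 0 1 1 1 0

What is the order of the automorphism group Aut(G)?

Vertex d is the unique vertex of degree 5; the remaining 5 vertices each have degree 3 and induce a cycle, so G is the wheel on 6 vertices with hub d. Every automorphism fixes the hub and acts on the rim 5-cycle, so Aut(G) ≅ Aut(C_5) = D_5 of order 10.

10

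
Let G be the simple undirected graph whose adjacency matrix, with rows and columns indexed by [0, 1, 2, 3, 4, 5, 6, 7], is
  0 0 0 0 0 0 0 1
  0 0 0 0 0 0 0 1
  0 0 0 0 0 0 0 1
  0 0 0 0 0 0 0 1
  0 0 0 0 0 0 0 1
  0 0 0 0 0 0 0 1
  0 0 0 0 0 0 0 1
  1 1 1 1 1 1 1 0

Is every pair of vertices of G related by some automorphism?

Vertex 7 is the only vertex of degree 7, so every automorphism fixes it; G is not vertex-transitive.

No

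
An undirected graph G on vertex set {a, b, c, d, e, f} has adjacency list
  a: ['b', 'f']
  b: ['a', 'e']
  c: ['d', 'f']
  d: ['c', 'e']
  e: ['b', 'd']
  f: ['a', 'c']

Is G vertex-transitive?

Yes

G is 2-regular and connected on 6 vertices, i.e. the cycle C_6. C_6 has 6 rotations and 6 reflections, so Aut(C_6) ≅ D_6 of order 12. Under this action every vertex can be carried to every other, so G is vertex-transitive.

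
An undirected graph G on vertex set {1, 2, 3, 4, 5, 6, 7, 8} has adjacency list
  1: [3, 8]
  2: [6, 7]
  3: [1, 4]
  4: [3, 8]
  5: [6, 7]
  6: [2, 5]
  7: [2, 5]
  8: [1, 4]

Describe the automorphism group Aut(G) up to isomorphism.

D_4 ≀ Z_2

G has two connected components, {1, 3, 4, 8} and {2, 5, 6, 7}; each is 2-regular, so G = C_4 ⊔ C_4. Aut of a disjoint union of two copies of C_4 is the wreath product D_4 ≀ Z_2, of order 2·8² = 128.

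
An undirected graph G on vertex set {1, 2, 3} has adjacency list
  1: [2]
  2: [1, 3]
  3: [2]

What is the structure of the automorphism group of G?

Z_2

The degree sequence is [1, 2, 1]; the two degree-1 vertices 1 and 3 are the ends of a path, so G = P_3. The only nontrivial automorphism of a path is the end-to-end reflection, so Aut(G) ≅ Z_2.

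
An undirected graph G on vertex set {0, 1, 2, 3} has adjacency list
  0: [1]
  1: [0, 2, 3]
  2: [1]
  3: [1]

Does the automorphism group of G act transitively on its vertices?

Vertex 1 is the only vertex of degree 3, so every automorphism fixes it; G is not vertex-transitive.

No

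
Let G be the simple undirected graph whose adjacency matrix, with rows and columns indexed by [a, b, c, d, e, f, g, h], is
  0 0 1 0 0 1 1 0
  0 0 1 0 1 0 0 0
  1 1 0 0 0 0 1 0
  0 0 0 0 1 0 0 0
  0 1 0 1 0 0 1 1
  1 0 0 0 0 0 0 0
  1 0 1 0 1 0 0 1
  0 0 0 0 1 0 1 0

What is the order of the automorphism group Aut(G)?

1

Degrees alone do not determine every vertex (e.g. a and c both have degree 3), but their neighbour-degree multisets differ: N(a) has degrees [1, 3, 4] while N(c) has degrees [2, 3, 4]. Repeating this refinement separates all vertices, so the only automorphism is the identity.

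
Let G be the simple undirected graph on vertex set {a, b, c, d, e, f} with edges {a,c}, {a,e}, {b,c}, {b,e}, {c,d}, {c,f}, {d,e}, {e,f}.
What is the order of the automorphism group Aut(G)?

The vertices split by degree into {c, e} (degree 4) and {a, b, d, f} (degree 2); every edge runs between the two parts, so G is the complete bipartite graph K_{2,4}. Automorphisms preserve the bipartition setwise (since the parts differ in size) and act as S_4 × S_2 within it; |Aut| = 48.

48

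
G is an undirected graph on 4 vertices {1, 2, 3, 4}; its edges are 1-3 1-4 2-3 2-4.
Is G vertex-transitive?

Every vertex has degree 2 and the graph is connected, so G is the 4-cycle C_4. The automorphisms of the 4-cycle are exactly the symmetries of a regular 4-gon: the dihedral group D_4, |D_4| = 8. Under this action every vertex can be carried to every other, so G is vertex-transitive.

Yes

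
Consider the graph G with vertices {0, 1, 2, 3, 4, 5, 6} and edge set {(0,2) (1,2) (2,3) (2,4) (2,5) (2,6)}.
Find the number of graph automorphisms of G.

Vertex 2 has degree 6 and every other vertex has degree 1, so G is the star K_{1,6} with centre 2. Any automorphism fixes the centre and permutes the 6 leaves freely, so Aut(G) ≅ S_6 of order 6! = 720.

720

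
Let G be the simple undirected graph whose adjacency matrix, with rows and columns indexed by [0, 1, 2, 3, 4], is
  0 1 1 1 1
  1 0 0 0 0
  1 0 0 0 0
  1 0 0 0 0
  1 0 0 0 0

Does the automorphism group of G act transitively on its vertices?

Vertex 0 is the only vertex of degree 4, so every automorphism fixes it; G is not vertex-transitive.

No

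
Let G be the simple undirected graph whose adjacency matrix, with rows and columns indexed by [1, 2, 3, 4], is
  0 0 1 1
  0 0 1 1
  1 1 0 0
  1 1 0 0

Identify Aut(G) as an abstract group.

(S_2 × S_2) ⋊ Z_2

G is 2-regular and bipartite with parts {3, 4} and {1, 2} (each part is independent and every cross-pair is an edge), so G = K_{2,2}. Aut(K_{2,2}) is the wreath product S_2 ≀ Z_2: permute within each part, then optionally swap the parts; |Aut| = 2·(2!)² = 8.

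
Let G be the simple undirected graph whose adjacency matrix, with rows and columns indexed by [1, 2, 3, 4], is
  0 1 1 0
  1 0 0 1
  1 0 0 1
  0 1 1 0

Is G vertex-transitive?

Yes

G is 2-regular and bipartite on 2^2 = 4 vertices with girth 4; it is the hypercube graph Q_2. Aut(Q_2) consists of the signed permutations of the 2 coordinate axes: 2! permutations times 2^2 sign flips, so |Aut| = 2^2·2! = 8. This group acts transitively on the 4 vertices.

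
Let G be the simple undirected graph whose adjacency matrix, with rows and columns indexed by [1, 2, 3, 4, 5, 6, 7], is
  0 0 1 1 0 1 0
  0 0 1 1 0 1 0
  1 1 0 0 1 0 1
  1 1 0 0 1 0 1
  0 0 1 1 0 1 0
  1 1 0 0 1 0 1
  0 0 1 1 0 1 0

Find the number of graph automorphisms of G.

144

The vertices split by degree into {3, 4, 6} (degree 4) and {1, 2, 5, 7} (degree 3); every edge runs between the two parts, so G is the complete bipartite graph K_{3,4}. The parts have unequal sizes, so no automorphism swaps them; each part is permuted independently, giving S_4 × S_3 of order 4!·3! = 144.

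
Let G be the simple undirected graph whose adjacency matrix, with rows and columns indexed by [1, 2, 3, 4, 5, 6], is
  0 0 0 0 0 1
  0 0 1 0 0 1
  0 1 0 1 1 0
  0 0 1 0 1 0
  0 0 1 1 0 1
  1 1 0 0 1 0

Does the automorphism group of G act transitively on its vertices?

Vertex 1 is the only vertex of degree 1, so every automorphism fixes it; G is not vertex-transitive.

No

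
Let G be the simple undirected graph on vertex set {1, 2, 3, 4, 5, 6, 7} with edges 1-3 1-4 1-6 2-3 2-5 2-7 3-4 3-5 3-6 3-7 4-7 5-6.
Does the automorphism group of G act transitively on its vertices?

No

Vertex 3 is the only vertex of degree 6, so every automorphism fixes it; G is not vertex-transitive.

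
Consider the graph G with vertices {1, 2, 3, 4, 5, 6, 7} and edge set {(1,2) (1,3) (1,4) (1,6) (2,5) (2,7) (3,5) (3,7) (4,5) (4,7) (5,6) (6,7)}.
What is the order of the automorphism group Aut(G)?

144

The vertices split by degree into {1, 5, 7} (degree 4) and {2, 3, 4, 6} (degree 3); every edge runs between the two parts, so G is the complete bipartite graph K_{3,4}. Automorphisms preserve the bipartition setwise (since the parts differ in size) and act as S_4 × S_3 within it; |Aut| = 144.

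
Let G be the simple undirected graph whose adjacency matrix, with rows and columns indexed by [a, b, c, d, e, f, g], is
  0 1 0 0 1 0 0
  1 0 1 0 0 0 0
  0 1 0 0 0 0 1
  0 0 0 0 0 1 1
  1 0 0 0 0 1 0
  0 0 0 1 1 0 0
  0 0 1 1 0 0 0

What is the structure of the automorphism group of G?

G is 2-regular and connected on 7 vertices, i.e. the cycle C_7. C_7 has 7 rotations and 7 reflections, so Aut(C_7) ≅ D_7 of order 14.

the dihedral group of order 14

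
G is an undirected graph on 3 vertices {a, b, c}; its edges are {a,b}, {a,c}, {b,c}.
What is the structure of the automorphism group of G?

Every vertex has degree 2, so G is the complete graph K_3. Any permutation of the 3 vertices preserves K_3, so Aut(K_3) = S_3 of order 3! = 6.

the symmetric group on 3 letters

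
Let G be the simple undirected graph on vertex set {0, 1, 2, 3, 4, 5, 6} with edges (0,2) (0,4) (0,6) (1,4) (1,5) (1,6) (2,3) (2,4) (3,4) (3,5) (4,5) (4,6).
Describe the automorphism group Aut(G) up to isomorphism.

D_6

Vertex 4 is the unique vertex of degree 6; the remaining 6 vertices each have degree 3 and induce a cycle, so G is the wheel on 7 vertices with hub 4. Every automorphism fixes the hub and acts on the rim 6-cycle, so Aut(G) ≅ Aut(C_6) = D_6 of order 12.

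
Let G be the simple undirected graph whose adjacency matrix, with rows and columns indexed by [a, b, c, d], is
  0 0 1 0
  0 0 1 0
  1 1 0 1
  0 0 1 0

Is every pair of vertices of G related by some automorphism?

Vertex c is the only vertex of degree 3, so every automorphism fixes it; G is not vertex-transitive.

No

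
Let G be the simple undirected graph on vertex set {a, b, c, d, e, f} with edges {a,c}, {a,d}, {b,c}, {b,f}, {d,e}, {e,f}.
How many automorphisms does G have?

G is 2-regular and connected on 6 vertices, i.e. the cycle C_6. C_6 has 6 rotations and 6 reflections, so Aut(C_6) ≅ D_6 of order 12.

12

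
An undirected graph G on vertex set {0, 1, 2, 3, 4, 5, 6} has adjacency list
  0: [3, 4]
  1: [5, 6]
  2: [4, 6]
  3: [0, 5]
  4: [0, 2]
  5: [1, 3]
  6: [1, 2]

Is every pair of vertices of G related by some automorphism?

Yes

Every vertex has degree 2 and the graph is connected, so G is the 7-cycle C_7. C_7 has 7 rotations and 7 reflections, so Aut(C_7) ≅ D_7 of order 14. Under this action every vertex can be carried to every other, so G is vertex-transitive.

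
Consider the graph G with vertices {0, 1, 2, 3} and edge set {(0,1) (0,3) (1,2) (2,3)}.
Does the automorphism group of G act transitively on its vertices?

Yes

G is 2-regular and bipartite with parts {0, 2} and {1, 3} (each part is independent and every cross-pair is an edge), so G = K_{2,2}. Aut(K_{2,2}) is the wreath product S_2 ≀ Z_2: permute within each part, then optionally swap the parts; |Aut| = 2·(2!)² = 8. Under this action every vertex can be carried to every other, so G is vertex-transitive.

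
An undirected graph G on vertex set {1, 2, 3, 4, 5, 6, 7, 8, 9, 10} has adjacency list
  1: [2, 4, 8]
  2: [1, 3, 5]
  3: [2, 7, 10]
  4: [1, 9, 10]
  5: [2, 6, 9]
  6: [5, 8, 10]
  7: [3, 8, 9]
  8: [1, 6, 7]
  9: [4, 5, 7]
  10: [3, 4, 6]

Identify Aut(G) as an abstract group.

S_5

G is 3-regular on 10 vertices with no triangles and no 4-cycles (girth 5): this is the Petersen graph. It is a classical fact that the Petersen graph has automorphism group S_5 (order 120), arising from its description as the Kneser graph K(5,2).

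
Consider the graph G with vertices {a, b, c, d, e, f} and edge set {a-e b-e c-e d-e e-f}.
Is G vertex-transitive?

No

Vertex e is the only vertex of degree 5, so every automorphism fixes it; G is not vertex-transitive.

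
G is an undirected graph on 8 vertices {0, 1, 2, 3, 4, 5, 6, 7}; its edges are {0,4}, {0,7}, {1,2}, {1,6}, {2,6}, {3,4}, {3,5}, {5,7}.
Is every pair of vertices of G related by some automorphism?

G has two connected components, {0, 3, 4, 5, 7} and {1, 2, 6}; each is 2-regular, so G = C_5 ⊔ C_3. The orbit of 0 under Aut(G) is {0, 3, 4, 5, 7}, which does not contain 1, so G is not vertex-transitive.

No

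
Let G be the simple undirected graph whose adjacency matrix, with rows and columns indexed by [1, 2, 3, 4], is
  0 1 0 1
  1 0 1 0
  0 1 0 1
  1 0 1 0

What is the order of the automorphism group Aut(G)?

8

G is 2-regular and bipartite on 2^2 = 4 vertices with girth 4; it is the hypercube graph Q_2. Aut(Q_2) consists of the signed permutations of the 2 coordinate axes: 2! permutations times 2^2 sign flips, so |Aut| = 2^2·2! = 8.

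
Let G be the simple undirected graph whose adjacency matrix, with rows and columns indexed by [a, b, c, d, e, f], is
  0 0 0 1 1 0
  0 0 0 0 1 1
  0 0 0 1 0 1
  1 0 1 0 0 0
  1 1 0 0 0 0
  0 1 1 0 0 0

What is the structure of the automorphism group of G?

Every vertex has degree 2 and the graph is connected, so G is the 6-cycle C_6. The automorphisms of the 6-cycle are exactly the symmetries of a regular 6-gon: the dihedral group D_6, |D_6| = 12.

D_6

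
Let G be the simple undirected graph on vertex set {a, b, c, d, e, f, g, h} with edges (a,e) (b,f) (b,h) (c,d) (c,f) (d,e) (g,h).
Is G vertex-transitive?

No

Automorphisms preserve degree, but G has vertices of degree 1 and vertices of degree 2; no automorphism maps one to the other, so G is not vertex-transitive.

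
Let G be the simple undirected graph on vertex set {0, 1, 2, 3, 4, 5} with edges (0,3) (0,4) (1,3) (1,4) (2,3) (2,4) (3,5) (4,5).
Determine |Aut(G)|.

The vertices split by degree into {3, 4} (degree 4) and {0, 1, 2, 5} (degree 2); every edge runs between the two parts, so G is the complete bipartite graph K_{2,4}. Automorphisms preserve the bipartition setwise (since the parts differ in size) and act as S_2 × S_4 within it; |Aut| = 48.

48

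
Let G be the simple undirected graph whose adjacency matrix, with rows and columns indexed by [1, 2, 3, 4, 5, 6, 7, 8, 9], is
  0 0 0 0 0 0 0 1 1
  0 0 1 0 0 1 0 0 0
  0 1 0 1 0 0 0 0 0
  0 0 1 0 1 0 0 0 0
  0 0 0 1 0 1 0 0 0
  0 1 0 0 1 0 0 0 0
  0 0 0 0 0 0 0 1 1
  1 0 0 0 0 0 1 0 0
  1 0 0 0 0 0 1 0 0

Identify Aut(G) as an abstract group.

G has two connected components, {2, 3, 4, 5, 6} and {1, 7, 8, 9}; each is 2-regular, so G = C_5 ⊔ C_4. No automorphism exchanges components of different sizes, hence Aut(G) is the direct product D_5 × D_4, order 80.

D_5 × D_4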